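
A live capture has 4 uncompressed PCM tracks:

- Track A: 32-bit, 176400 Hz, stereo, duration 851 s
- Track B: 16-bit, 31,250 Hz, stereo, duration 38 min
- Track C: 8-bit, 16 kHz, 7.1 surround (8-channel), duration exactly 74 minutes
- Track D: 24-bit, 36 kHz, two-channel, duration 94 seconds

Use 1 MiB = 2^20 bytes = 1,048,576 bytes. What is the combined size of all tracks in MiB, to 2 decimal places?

Track A: 176,400 × 851 × 4 × 2 = 1,200,931,200 bytes.
Track B: 38 min = 2,280 s; 31,250 × 2,280 × 2 × 2 = 285,000,000 bytes.
Track C: exactly 74 minutes = 4,440 s; 16,000 × 4,440 × 1 × 8 = 568,320,000 bytes.
Track D: 36,000 × 94 × 3 × 2 = 20,304,000 bytes.
Total = 2,074,555,200 bytes = 1978.45 MiB.

1978.45 MiB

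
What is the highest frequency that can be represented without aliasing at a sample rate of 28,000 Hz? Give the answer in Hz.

14,000 Hz

Nyquist frequency = sample rate / 2 = 28,000 / 2 = 14,000 Hz.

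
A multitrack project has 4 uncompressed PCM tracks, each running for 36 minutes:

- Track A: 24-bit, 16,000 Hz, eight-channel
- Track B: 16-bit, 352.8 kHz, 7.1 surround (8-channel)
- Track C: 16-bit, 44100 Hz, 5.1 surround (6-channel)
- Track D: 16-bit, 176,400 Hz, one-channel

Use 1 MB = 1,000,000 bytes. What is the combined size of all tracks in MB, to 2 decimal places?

14927.33 MB

36 minutes = 2,160 s.
Track A: 16,000 × 2,160 × 3 × 8 = 829,440,000 bytes.
Track B: 352,800 × 2,160 × 2 × 8 = 12,192,768,000 bytes.
Track C: 44,100 × 2,160 × 2 × 6 = 1,143,072,000 bytes.
Track D: 176,400 × 2,160 × 2 × 1 = 762,048,000 bytes.
Total = 14,927,328,000 bytes = 14927.33 MB.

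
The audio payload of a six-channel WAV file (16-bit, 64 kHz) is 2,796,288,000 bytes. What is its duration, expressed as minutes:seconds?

Byte rate = 64,000 × 2 × 6 = 768,000 bytes/s.
Duration = 2,796,288,000 / 768,000 = 3,641 s.
3,641 s = 60:41.

60:41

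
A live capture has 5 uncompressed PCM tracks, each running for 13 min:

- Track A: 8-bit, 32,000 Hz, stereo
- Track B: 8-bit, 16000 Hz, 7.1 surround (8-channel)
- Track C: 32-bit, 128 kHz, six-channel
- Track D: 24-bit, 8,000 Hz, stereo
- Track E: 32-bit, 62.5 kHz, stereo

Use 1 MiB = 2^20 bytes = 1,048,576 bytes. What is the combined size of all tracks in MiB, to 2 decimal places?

13 min = 780 s.
Track A: 32,000 × 780 × 1 × 2 = 49,920,000 bytes.
Track B: 16,000 × 780 × 1 × 8 = 99,840,000 bytes.
Track C: 128,000 × 780 × 4 × 6 = 2,396,160,000 bytes.
Track D: 8,000 × 780 × 3 × 2 = 37,440,000 bytes.
Track E: 62,500 × 780 × 4 × 2 = 390,000,000 bytes.
Total = 2,973,360,000 bytes = 2835.62 MiB.

2835.62 MiB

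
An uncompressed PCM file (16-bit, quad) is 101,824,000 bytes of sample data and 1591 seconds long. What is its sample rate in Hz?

Bytes = sample_rate × seconds × bytes_per_sample × channels.
sample_rate = 101,824,000 / (1,591 × 2 × 4) = 101,824,000 / 12,728 = 8,000 Hz.

8,000 Hz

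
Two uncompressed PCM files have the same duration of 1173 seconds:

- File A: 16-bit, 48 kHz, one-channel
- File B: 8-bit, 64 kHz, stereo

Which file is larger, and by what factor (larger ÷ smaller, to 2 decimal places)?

File B, by a factor of 1.33

File A: 48,000 × 2 × 1 = 96,000 bytes/s.
File B: 64,000 × 1 × 2 = 128,000 bytes/s.
File B is larger; ratio = 150,144,000 / 112,608,000 = 1.33.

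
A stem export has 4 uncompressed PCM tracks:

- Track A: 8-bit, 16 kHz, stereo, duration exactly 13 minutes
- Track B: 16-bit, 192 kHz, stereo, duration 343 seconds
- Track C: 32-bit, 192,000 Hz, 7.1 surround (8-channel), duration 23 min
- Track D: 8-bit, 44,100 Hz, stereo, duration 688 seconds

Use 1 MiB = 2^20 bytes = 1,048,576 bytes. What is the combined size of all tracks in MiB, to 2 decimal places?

Track A: exactly 13 minutes = 780 s; 16,000 × 780 × 1 × 2 = 24,960,000 bytes.
Track B: 192,000 × 343 × 2 × 2 = 263,424,000 bytes.
Track C: 23 min = 1,380 s; 192,000 × 1,380 × 4 × 8 = 8,478,720,000 bytes.
Track D: 44,100 × 688 × 1 × 2 = 60,681,600 bytes.
Total = 8,827,785,600 bytes = 8418.83 MiB.

8418.83 MiB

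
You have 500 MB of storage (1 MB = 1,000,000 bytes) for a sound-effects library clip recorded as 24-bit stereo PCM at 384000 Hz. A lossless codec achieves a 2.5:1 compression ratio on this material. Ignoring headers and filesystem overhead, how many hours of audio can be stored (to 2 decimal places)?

Uncompressed byte rate = 384,000 × 3 × 2 = 2,304,000 bytes/s.
After 2.5:1 compression, effective rate ≈ 921600 bytes/s.
Capacity = 500 × 1,000,000 = 500,000,000 bytes.
500,000,000 / effective rate ≈ 542.53 s → 0.15 hours.

0.15 hours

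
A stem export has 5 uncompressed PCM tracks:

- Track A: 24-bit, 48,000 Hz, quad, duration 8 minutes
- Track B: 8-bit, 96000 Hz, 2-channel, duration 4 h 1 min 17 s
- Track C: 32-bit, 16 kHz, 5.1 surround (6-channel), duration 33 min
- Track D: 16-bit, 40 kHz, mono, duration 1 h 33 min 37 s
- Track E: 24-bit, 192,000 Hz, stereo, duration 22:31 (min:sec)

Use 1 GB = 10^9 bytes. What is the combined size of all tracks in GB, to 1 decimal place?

Track A: 8 minutes = 480 s; 48,000 × 480 × 3 × 4 = 276,480,000 bytes.
Track B: 4 h 1 min 17 s = 14,477 s; 96,000 × 14,477 × 1 × 2 = 2,779,584,000 bytes.
Track C: 33 min = 1,980 s; 16,000 × 1,980 × 4 × 6 = 760,320,000 bytes.
Track D: 1 h 33 min 37 s = 5,617 s; 40,000 × 5,617 × 2 × 1 = 449,360,000 bytes.
Track E: 22:31 (min:sec) = 1,351 s; 192,000 × 1,351 × 3 × 2 = 1,556,352,000 bytes.
Total = 5,822,096,000 bytes = 5.8 GB.

5.8 GB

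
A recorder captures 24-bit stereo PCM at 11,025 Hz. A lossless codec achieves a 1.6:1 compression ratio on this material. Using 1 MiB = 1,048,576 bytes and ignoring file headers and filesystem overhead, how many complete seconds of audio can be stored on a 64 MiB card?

Uncompressed byte rate = 11,025 × 3 × 2 = 66,150 bytes/s.
After 1.6:1 compression, effective rate ≈ 41343.75 bytes/s.
Capacity = 64 × 1,048,576 = 67,108,864 bytes.
67,108,864 / effective rate ≈ 1623.19 s → 1,623 seconds.

1,623 seconds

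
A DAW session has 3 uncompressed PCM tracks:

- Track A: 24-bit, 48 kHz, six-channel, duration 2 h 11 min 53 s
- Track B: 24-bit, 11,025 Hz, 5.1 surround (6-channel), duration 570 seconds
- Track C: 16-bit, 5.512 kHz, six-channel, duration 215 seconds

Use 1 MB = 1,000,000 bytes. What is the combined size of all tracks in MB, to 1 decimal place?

6964.2 MB

Track A: 2 h 11 min 53 s = 7,913 s; 48,000 × 7,913 × 3 × 6 = 6,836,832,000 bytes.
Track B: 11,025 × 570 × 3 × 6 = 113,116,500 bytes.
Track C: 5,512 × 215 × 2 × 6 = 14,220,960 bytes.
Total = 6,964,169,460 bytes = 6964.2 MB.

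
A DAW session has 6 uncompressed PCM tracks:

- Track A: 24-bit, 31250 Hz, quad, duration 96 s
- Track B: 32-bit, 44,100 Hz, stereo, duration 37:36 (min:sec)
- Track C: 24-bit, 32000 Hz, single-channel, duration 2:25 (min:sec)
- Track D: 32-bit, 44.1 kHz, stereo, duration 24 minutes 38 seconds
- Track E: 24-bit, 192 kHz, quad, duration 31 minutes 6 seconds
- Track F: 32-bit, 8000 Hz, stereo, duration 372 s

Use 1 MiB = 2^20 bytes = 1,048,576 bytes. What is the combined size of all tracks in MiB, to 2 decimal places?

Track A: 31,250 × 96 × 3 × 4 = 36,000,000 bytes.
Track B: 37:36 (min:sec) = 2,256 s; 44,100 × 2,256 × 4 × 2 = 795,916,800 bytes.
Track C: 2:25 (min:sec) = 145 s; 32,000 × 145 × 3 × 1 = 13,920,000 bytes.
Track D: 24 minutes 38 seconds = 1,478 s; 44,100 × 1,478 × 4 × 2 = 521,438,400 bytes.
Track E: 31 minutes 6 seconds = 1,866 s; 192,000 × 1,866 × 3 × 4 = 4,299,264,000 bytes.
Track F: 8,000 × 372 × 4 × 2 = 23,808,000 bytes.
Total = 5,690,347,200 bytes = 5426.74 MiB.

5426.74 MiB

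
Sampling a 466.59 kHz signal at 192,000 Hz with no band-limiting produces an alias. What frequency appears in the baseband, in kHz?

Nyquist = 192,000/2 = 96,000 Hz; 466,590 Hz exceeds it.
Alias = |466,590 − 2×192,000| = |466,590 − 384,000| = 82,590 Hz = 82.59 kHz.

82.59 kHz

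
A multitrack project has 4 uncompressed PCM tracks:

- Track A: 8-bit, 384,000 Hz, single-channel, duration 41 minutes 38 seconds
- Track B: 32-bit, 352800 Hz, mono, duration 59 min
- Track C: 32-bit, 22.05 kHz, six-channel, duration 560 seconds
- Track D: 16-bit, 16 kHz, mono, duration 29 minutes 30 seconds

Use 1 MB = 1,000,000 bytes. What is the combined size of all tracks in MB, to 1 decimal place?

Track A: 41 minutes 38 seconds = 2,498 s; 384,000 × 2,498 × 1 × 1 = 959,232,000 bytes.
Track B: 59 min = 3,540 s; 352,800 × 3,540 × 4 × 1 = 4,995,648,000 bytes.
Track C: 22,050 × 560 × 4 × 6 = 296,352,000 bytes.
Track D: 29 minutes 30 seconds = 1,770 s; 16,000 × 1,770 × 2 × 1 = 56,640,000 bytes.
Total = 6,307,872,000 bytes = 6307.9 MB.

6307.9 MB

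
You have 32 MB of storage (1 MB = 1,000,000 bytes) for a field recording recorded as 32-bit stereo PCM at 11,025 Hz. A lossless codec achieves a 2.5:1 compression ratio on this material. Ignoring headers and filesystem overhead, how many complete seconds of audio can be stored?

Uncompressed byte rate = 11,025 × 4 × 2 = 88,200 bytes/s.
After 2.5:1 compression, effective rate ≈ 35280 bytes/s.
Capacity = 32 × 1,000,000 = 32,000,000 bytes.
32,000,000 / effective rate ≈ 907.03 s → 907 seconds.

907 seconds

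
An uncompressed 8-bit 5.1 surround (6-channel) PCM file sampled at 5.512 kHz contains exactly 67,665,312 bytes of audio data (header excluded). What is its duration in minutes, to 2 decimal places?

34.10 minutes

Byte rate = 5,512 × 1 × 6 = 33,072 bytes/s.
Duration = 67,665,312 / 33,072 = 2,046 s.
2,046 s / 60 = 34.10 minutes.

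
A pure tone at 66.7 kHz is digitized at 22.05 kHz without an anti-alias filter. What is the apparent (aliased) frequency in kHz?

0.55 kHz

Nyquist = 22,050/2 = 11,025 Hz; 66,700 Hz exceeds it.
Alias = |66,700 − 3×22,050| = |66,700 − 66,150| = 550 Hz = 0.55 kHz.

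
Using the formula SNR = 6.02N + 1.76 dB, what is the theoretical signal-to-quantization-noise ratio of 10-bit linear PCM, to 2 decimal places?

6.02 × 10 + 1.76 = 61.96 dB.

61.96 dB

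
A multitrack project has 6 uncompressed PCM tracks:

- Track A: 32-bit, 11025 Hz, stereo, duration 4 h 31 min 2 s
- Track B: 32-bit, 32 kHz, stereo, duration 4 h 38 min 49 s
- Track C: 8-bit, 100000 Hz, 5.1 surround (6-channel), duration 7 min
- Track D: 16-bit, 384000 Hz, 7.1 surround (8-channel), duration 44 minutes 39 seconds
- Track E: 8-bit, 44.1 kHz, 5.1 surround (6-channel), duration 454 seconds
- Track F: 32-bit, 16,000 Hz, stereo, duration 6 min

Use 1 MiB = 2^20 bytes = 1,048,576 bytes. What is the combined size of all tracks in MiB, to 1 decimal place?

Track A: 4 h 31 min 2 s = 16,262 s; 11,025 × 16,262 × 4 × 2 = 1,434,308,400 bytes.
Track B: 4 h 38 min 49 s = 16,729 s; 32,000 × 16,729 × 4 × 2 = 4,282,624,000 bytes.
Track C: 7 min = 420 s; 100,000 × 420 × 1 × 6 = 252,000,000 bytes.
Track D: 44 minutes 39 seconds = 2,679 s; 384,000 × 2,679 × 2 × 8 = 16,459,776,000 bytes.
Track E: 44,100 × 454 × 1 × 6 = 120,128,400 bytes.
Track F: 6 min = 360 s; 16,000 × 360 × 4 × 2 = 46,080,000 bytes.
Total = 22,594,916,800 bytes = 21548.2 MiB.

21548.2 MiB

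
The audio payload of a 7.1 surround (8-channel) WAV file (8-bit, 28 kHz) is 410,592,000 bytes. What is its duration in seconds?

Byte rate = 28,000 × 1 × 8 = 224,000 bytes/s.
Duration = 410,592,000 / 224,000 = 1,833 s.

1,833 seconds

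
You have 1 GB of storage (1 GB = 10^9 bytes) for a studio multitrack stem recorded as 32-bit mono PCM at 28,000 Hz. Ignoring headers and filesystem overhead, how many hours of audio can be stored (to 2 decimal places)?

Uncompressed byte rate = 28,000 × 4 × 1 = 112,000 bytes/s.
Capacity = 1 × 1,000,000,000 = 1,000,000,000 bytes.
1,000,000,000 / 112,000 ≈ 8928.57 s → 2.48 hours.

2.48 hours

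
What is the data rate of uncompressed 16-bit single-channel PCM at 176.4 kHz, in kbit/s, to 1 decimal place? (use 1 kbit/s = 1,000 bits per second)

Bit rate = 176,400 × 16 × 1 = 2,822,400 bits/s.
= 2822.4 kbit/s.

2822.4 kbit/s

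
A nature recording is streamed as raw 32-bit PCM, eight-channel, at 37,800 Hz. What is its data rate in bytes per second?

Bit rate = 37,800 × 32 × 8 = 9,676,800 bits/s.
9,676,800 / 8 = 1,209,600 bytes/s.

1,209,600 bytes/s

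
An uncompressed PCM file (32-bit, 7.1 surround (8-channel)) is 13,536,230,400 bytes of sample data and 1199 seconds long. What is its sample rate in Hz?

352,800 Hz

Bytes = sample_rate × seconds × bytes_per_sample × channels.
sample_rate = 13,536,230,400 / (1,199 × 4 × 8) = 13,536,230,400 / 38,368 = 352,800 Hz.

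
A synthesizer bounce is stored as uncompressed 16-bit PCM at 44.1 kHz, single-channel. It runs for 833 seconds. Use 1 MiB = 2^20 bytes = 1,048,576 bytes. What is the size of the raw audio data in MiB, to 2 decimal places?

70.07 MiB

Bytes = 44,100 samples/s × 833 s × 2 bytes/sample × 1 ch = 73,470,600 bytes.
73,470,600 / 1,048,576 = 70.07 MiB.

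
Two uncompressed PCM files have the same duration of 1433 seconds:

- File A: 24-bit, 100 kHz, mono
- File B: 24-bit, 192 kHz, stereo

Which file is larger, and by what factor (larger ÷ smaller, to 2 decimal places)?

File A: 100,000 × 3 × 1 = 300,000 bytes/s.
File B: 192,000 × 3 × 2 = 1,152,000 bytes/s.
File B is larger; ratio = 1,650,816,000 / 429,900,000 = 3.84.

File B, by a factor of 3.84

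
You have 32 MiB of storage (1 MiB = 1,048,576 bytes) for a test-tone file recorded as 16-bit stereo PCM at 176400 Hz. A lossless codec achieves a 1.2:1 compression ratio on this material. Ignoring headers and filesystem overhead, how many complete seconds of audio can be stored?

Uncompressed byte rate = 176,400 × 2 × 2 = 705,600 bytes/s.
After 1.2:1 compression, effective rate ≈ 588000 bytes/s.
Capacity = 32 × 1,048,576 = 33,554,432 bytes.
33,554,432 / effective rate ≈ 57.07 s → 57 seconds.

57 seconds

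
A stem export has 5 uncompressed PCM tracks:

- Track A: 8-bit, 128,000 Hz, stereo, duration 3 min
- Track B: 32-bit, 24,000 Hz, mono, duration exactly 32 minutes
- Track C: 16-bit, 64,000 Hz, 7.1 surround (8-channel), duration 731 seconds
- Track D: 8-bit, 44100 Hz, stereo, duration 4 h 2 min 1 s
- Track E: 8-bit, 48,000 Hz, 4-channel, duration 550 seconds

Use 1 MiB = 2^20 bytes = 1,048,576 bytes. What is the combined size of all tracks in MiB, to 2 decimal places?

2255.72 MiB

Track A: 3 min = 180 s; 128,000 × 180 × 1 × 2 = 46,080,000 bytes.
Track B: exactly 32 minutes = 1,920 s; 24,000 × 1,920 × 4 × 1 = 184,320,000 bytes.
Track C: 64,000 × 731 × 2 × 8 = 748,544,000 bytes.
Track D: 4 h 2 min 1 s = 14,521 s; 44,100 × 14,521 × 1 × 2 = 1,280,752,200 bytes.
Track E: 48,000 × 550 × 1 × 4 = 105,600,000 bytes.
Total = 2,365,296,200 bytes = 2255.72 MiB.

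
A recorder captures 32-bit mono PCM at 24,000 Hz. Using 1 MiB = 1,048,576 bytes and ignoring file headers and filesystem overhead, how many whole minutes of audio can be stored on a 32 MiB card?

Uncompressed byte rate = 24,000 × 4 × 1 = 96,000 bytes/s.
Capacity = 32 × 1,048,576 = 33,554,432 bytes.
33,554,432 / 96,000 ≈ 349.53 s → 5 minutes.

5 minutes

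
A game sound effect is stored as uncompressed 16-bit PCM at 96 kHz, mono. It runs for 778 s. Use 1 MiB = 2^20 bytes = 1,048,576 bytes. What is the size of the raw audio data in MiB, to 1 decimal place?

Bytes = 96,000 samples/s × 778 s × 2 bytes/sample × 1 ch = 149,376,000 bytes.
149,376,000 / 1,048,576 = 142.5 MiB.

142.5 MiB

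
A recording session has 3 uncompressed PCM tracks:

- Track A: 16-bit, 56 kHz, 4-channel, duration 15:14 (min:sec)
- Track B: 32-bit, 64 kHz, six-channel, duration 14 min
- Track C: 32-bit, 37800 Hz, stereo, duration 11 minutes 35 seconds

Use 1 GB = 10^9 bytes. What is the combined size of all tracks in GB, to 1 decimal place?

1.9 GB

Track A: 15:14 (min:sec) = 914 s; 56,000 × 914 × 2 × 4 = 409,472,000 bytes.
Track B: 14 min = 840 s; 64,000 × 840 × 4 × 6 = 1,290,240,000 bytes.
Track C: 11 minutes 35 seconds = 695 s; 37,800 × 695 × 4 × 2 = 210,168,000 bytes.
Total = 1,909,880,000 bytes = 1.9 GB.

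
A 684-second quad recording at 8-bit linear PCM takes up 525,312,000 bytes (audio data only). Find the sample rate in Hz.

Bytes = sample_rate × seconds × bytes_per_sample × channels.
sample_rate = 525,312,000 / (684 × 1 × 4) = 525,312,000 / 2,736 = 192,000 Hz.

192,000 Hz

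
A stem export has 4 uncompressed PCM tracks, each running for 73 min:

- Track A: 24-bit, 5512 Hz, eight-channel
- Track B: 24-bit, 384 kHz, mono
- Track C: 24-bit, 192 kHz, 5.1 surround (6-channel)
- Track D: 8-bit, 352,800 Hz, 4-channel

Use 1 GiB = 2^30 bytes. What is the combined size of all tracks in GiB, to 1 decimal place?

73 min = 4,380 s.
Track A: 5,512 × 4,380 × 3 × 8 = 579,421,440 bytes.
Track B: 384,000 × 4,380 × 3 × 1 = 5,045,760,000 bytes.
Track C: 192,000 × 4,380 × 3 × 6 = 15,137,280,000 bytes.
Track D: 352,800 × 4,380 × 1 × 4 = 6,181,056,000 bytes.
Total = 26,943,517,440 bytes = 25.1 GiB.

25.1 GiB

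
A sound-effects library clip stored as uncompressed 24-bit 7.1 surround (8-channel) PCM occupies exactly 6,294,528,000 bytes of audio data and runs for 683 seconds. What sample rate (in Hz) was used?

Bytes = sample_rate × seconds × bytes_per_sample × channels.
sample_rate = 6,294,528,000 / (683 × 3 × 8) = 6,294,528,000 / 16,392 = 384,000 Hz.

384,000 Hz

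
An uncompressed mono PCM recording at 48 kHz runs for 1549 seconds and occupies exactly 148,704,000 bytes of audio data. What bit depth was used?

16 bits

Bytes per sample = 148,704,000 / (48,000 × 1,549 × 1) = 148,704,000 / 74,352,000 = 2.
Bit depth = 2 × 8 = 16 bits.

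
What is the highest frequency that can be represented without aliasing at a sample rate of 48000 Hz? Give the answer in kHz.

24 kHz

Nyquist frequency = sample rate / 2 = 48,000 / 2 = 24 kHz.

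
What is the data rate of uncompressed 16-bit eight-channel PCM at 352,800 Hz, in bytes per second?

5,644,800 bytes/s

Bit rate = 352,800 × 16 × 8 = 45,158,400 bits/s.
45,158,400 / 8 = 5,644,800 bytes/s.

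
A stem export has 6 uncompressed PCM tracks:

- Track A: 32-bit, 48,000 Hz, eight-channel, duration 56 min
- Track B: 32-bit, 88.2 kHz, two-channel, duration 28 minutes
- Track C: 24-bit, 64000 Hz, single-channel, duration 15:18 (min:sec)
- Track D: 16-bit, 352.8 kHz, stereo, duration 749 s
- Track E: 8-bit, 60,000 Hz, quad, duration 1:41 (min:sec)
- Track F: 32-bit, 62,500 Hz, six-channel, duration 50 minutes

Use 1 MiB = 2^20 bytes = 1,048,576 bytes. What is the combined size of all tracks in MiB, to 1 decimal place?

11543.1 MiB

Track A: 56 min = 3,360 s; 48,000 × 3,360 × 4 × 8 = 5,160,960,000 bytes.
Track B: 28 minutes = 1,680 s; 88,200 × 1,680 × 4 × 2 = 1,185,408,000 bytes.
Track C: 15:18 (min:sec) = 918 s; 64,000 × 918 × 3 × 1 = 176,256,000 bytes.
Track D: 352,800 × 749 × 2 × 2 = 1,056,988,800 bytes.
Track E: 1:41 (min:sec) = 101 s; 60,000 × 101 × 1 × 4 = 24,240,000 bytes.
Track F: 50 minutes = 3,000 s; 62,500 × 3,000 × 4 × 6 = 4,500,000,000 bytes.
Total = 12,103,852,800 bytes = 11543.1 MiB.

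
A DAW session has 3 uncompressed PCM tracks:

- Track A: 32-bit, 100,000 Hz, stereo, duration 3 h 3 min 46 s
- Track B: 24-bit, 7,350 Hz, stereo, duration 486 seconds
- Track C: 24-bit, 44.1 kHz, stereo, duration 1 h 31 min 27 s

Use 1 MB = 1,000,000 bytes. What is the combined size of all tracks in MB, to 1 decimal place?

Track A: 3 h 3 min 46 s = 11,026 s; 100,000 × 11,026 × 4 × 2 = 8,820,800,000 bytes.
Track B: 7,350 × 486 × 3 × 2 = 21,432,600 bytes.
Track C: 1 h 31 min 27 s = 5,487 s; 44,100 × 5,487 × 3 × 2 = 1,451,860,200 bytes.
Total = 10,294,092,800 bytes = 10294.1 MB.

10294.1 MB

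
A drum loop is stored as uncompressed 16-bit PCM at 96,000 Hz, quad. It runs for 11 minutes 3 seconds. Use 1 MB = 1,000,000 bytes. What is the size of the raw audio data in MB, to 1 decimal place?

Duration = 11 minutes 3 seconds = 663 s.
Bytes = 96,000 samples/s × 663 s × 2 bytes/sample × 4 ch = 509,184,000 bytes.
509,184,000 / 1,000,000 = 509.2 MB.

509.2 MB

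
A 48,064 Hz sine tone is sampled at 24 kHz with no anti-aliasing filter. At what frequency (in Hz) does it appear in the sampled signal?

Nyquist = 24,000/2 = 12,000 Hz; 48,064 Hz exceeds it.
Alias = |48,064 − 2×24,000| = |48,064 − 48,000| = 64 Hz.

64 Hz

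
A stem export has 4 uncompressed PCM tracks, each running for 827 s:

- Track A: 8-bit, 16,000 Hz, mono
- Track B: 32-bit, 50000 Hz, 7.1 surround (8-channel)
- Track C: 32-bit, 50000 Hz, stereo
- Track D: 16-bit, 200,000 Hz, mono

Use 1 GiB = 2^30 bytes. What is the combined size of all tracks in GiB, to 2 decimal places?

Track A: 16,000 × 827 × 1 × 1 = 13,232,000 bytes.
Track B: 50,000 × 827 × 4 × 8 = 1,323,200,000 bytes.
Track C: 50,000 × 827 × 4 × 2 = 330,800,000 bytes.
Track D: 200,000 × 827 × 2 × 1 = 330,800,000 bytes.
Total = 1,998,032,000 bytes = 1.86 GiB.

1.86 GiB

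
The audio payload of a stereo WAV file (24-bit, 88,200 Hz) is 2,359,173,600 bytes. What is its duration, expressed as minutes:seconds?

74:18

Byte rate = 88,200 × 3 × 2 = 529,200 bytes/s.
Duration = 2,359,173,600 / 529,200 = 4,458 s.
4,458 s = 74:18.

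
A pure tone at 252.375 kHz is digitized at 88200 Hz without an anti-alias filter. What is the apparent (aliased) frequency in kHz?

Nyquist = 88,200/2 = 44,100 Hz; 252,375 Hz exceeds it.
Alias = |252,375 − 3×88,200| = |252,375 − 264,600| = 12,225 Hz = 12.225 kHz.

12.225 kHz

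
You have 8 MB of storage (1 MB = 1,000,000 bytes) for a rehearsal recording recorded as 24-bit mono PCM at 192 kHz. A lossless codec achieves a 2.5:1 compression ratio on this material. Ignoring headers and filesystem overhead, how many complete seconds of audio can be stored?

Uncompressed byte rate = 192,000 × 3 × 1 = 576,000 bytes/s.
After 2.5:1 compression, effective rate ≈ 230400 bytes/s.
Capacity = 8 × 1,000,000 = 8,000,000 bytes.
8,000,000 / effective rate ≈ 34.72 s → 34 seconds.

34 seconds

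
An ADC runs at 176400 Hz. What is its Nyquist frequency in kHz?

Nyquist frequency = sample rate / 2 = 176,400 / 2 = 88.2 kHz.

88.2 kHz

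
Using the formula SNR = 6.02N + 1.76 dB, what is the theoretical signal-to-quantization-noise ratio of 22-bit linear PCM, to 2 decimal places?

6.02 × 22 + 1.76 = 134.20 dB.

134.20 dB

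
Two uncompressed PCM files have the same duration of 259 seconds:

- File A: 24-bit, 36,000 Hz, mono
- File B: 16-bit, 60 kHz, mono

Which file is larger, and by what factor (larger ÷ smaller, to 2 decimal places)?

File A: 36,000 × 3 × 1 = 108,000 bytes/s.
File B: 60,000 × 2 × 1 = 120,000 bytes/s.
File B is larger; ratio = 31,080,000 / 27,972,000 = 1.11.

File B, by a factor of 1.11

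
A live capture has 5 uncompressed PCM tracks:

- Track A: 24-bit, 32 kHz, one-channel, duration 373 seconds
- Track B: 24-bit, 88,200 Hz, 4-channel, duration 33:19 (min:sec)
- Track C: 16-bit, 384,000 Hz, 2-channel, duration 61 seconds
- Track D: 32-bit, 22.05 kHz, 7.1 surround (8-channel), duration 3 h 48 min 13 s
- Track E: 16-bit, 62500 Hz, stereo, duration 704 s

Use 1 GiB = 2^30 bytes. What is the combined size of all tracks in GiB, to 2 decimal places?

Track A: 32,000 × 373 × 3 × 1 = 35,808,000 bytes.
Track B: 33:19 (min:sec) = 1,999 s; 88,200 × 1,999 × 3 × 4 = 2,115,741,600 bytes.
Track C: 384,000 × 61 × 2 × 2 = 93,696,000 bytes.
Track D: 3 h 48 min 13 s = 13,693 s; 22,050 × 13,693 × 4 × 8 = 9,661,780,800 bytes.
Track E: 62,500 × 704 × 2 × 2 = 176,000,000 bytes.
Total = 12,083,026,400 bytes = 11.25 GiB.

11.25 GiB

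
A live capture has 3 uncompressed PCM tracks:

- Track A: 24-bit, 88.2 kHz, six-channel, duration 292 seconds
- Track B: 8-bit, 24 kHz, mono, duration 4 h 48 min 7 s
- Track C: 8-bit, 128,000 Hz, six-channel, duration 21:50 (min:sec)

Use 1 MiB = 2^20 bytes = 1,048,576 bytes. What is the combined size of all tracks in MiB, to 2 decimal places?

Track A: 88,200 × 292 × 3 × 6 = 463,579,200 bytes.
Track B: 4 h 48 min 7 s = 17,287 s; 24,000 × 17,287 × 1 × 1 = 414,888,000 bytes.
Track C: 21:50 (min:sec) = 1,310 s; 128,000 × 1,310 × 1 × 6 = 1,006,080,000 bytes.
Total = 1,884,547,200 bytes = 1797.24 MiB.

1797.24 MiB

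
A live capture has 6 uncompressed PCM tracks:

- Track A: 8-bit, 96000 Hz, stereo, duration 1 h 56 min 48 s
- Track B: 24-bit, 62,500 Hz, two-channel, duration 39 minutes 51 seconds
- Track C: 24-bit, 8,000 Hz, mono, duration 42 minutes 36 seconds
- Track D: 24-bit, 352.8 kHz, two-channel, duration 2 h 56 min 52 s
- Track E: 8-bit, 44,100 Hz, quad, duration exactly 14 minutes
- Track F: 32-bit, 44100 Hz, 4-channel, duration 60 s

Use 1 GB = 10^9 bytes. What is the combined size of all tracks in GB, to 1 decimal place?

Track A: 1 h 56 min 48 s = 7,008 s; 96,000 × 7,008 × 1 × 2 = 1,345,536,000 bytes.
Track B: 39 minutes 51 seconds = 2,391 s; 62,500 × 2,391 × 3 × 2 = 896,625,000 bytes.
Track C: 42 minutes 36 seconds = 2,556 s; 8,000 × 2,556 × 3 × 1 = 61,344,000 bytes.
Track D: 2 h 56 min 52 s = 10,612 s; 352,800 × 10,612 × 3 × 2 = 22,463,481,600 bytes.
Track E: exactly 14 minutes = 840 s; 44,100 × 840 × 1 × 4 = 148,176,000 bytes.
Track F: 44,100 × 60 × 4 × 4 = 42,336,000 bytes.
Total = 24,957,498,600 bytes = 25.0 GB.

25.0 GB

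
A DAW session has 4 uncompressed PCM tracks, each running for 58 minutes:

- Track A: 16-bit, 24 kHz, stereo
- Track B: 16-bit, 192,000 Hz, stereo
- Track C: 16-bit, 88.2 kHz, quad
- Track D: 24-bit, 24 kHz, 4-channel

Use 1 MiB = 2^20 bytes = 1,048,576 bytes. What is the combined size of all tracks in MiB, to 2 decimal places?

58 minutes = 3,480 s.
Track A: 24,000 × 3,480 × 2 × 2 = 334,080,000 bytes.
Track B: 192,000 × 3,480 × 2 × 2 = 2,672,640,000 bytes.
Track C: 88,200 × 3,480 × 2 × 4 = 2,455,488,000 bytes.
Track D: 24,000 × 3,480 × 3 × 4 = 1,002,240,000 bytes.
Total = 6,464,448,000 bytes = 6164.98 MiB.

6164.98 MiB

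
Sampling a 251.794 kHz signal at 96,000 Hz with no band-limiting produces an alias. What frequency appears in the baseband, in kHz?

36.206 kHz

Nyquist = 96,000/2 = 48,000 Hz; 251,794 Hz exceeds it.
Alias = |251,794 − 3×96,000| = |251,794 − 288,000| = 36,206 Hz = 36.206 kHz.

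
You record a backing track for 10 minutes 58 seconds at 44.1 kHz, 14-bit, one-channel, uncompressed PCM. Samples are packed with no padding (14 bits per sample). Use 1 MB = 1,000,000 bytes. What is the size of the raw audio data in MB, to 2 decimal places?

50.78 MB

Duration = 10 minutes 58 seconds = 658 s.
Bits = 44,100 × 658 × 14 × 1 = 406,249,200 bits = 50,781,150 bytes.
50,781,150 / 1,000,000 = 50.78 MB.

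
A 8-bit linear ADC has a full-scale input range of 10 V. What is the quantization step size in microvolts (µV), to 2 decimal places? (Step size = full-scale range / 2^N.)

10 V / 2^8 = 10 / 256 V = 39062.50 µV.

39062.50 µV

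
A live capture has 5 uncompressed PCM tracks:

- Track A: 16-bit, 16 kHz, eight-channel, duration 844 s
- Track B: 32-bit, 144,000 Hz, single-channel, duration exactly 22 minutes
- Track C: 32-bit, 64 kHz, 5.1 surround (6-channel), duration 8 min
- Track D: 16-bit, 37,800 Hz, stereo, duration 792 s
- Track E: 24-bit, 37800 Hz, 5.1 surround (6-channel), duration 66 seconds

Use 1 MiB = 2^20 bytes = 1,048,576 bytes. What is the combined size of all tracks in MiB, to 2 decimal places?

Track A: 16,000 × 844 × 2 × 8 = 216,064,000 bytes.
Track B: exactly 22 minutes = 1,320 s; 144,000 × 1,320 × 4 × 1 = 760,320,000 bytes.
Track C: 8 min = 480 s; 64,000 × 480 × 4 × 6 = 737,280,000 bytes.
Track D: 37,800 × 792 × 2 × 2 = 119,750,400 bytes.
Track E: 37,800 × 66 × 3 × 6 = 44,906,400 bytes.
Total = 1,878,320,800 bytes = 1791.31 MiB.

1791.31 MiB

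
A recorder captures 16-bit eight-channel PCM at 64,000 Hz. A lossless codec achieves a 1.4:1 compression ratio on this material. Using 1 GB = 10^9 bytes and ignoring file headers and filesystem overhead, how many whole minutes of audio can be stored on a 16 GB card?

364 minutes

Uncompressed byte rate = 64,000 × 2 × 8 = 1,024,000 bytes/s.
After 1.4:1 compression, effective rate ≈ 731428.57 bytes/s.
Capacity = 16 × 1,000,000,000 = 16,000,000,000 bytes.
16,000,000,000 / effective rate ≈ 21875 s → 364 minutes.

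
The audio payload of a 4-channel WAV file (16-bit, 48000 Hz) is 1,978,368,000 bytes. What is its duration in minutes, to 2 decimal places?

Byte rate = 48,000 × 2 × 4 = 384,000 bytes/s.
Duration = 1,978,368,000 / 384,000 = 5,152 s.
5,152 s / 60 = 85.87 minutes.

85.87 minutes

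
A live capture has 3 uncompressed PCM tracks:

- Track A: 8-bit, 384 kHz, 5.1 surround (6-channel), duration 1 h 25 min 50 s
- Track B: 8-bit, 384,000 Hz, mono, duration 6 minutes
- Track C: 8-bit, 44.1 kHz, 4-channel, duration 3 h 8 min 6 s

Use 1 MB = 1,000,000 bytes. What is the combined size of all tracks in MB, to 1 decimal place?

13994.7 MB

Track A: 1 h 25 min 50 s = 5,150 s; 384,000 × 5,150 × 1 × 6 = 11,865,600,000 bytes.
Track B: 6 minutes = 360 s; 384,000 × 360 × 1 × 1 = 138,240,000 bytes.
Track C: 3 h 8 min 6 s = 11,286 s; 44,100 × 11,286 × 1 × 4 = 1,990,850,400 bytes.
Total = 13,994,690,400 bytes = 13994.7 MB.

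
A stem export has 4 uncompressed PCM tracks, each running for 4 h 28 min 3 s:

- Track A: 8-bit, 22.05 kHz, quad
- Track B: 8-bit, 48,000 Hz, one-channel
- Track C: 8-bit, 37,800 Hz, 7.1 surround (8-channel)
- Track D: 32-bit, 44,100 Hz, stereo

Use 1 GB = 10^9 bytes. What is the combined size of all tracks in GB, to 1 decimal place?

4 h 28 min 3 s = 16,083 s.
Track A: 22,050 × 16,083 × 1 × 4 = 1,418,520,600 bytes.
Track B: 48,000 × 16,083 × 1 × 1 = 771,984,000 bytes.
Track C: 37,800 × 16,083 × 1 × 8 = 4,863,499,200 bytes.
Track D: 44,100 × 16,083 × 4 × 2 = 5,674,082,400 bytes.
Total = 12,728,086,200 bytes = 12.7 GB.

12.7 GB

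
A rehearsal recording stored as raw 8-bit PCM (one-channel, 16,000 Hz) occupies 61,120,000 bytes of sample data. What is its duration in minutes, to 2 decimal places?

63.67 minutes

Byte rate = 16,000 × 1 × 1 = 16,000 bytes/s.
Duration = 61,120,000 / 16,000 = 3,820 s.
3,820 s / 60 = 63.67 minutes.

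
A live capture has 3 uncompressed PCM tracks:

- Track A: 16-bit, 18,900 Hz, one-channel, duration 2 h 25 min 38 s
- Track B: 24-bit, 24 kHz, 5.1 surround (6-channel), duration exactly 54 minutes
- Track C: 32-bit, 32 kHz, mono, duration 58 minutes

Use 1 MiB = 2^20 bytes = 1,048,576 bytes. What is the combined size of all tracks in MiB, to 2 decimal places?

2074.64 MiB

Track A: 2 h 25 min 38 s = 8,738 s; 18,900 × 8,738 × 2 × 1 = 330,296,400 bytes.
Track B: exactly 54 minutes = 3,240 s; 24,000 × 3,240 × 3 × 6 = 1,399,680,000 bytes.
Track C: 58 minutes = 3,480 s; 32,000 × 3,480 × 4 × 1 = 445,440,000 bytes.
Total = 2,175,416,400 bytes = 2074.64 MiB.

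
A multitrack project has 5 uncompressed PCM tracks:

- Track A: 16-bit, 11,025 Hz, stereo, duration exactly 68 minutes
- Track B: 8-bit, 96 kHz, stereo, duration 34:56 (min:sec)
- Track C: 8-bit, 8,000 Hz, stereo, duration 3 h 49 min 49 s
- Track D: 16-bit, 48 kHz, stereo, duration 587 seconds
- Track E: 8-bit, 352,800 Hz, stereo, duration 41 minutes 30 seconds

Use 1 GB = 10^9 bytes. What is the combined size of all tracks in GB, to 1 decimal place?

2.7 GB

Track A: exactly 68 minutes = 4,080 s; 11,025 × 4,080 × 2 × 2 = 179,928,000 bytes.
Track B: 34:56 (min:sec) = 2,096 s; 96,000 × 2,096 × 1 × 2 = 402,432,000 bytes.
Track C: 3 h 49 min 49 s = 13,789 s; 8,000 × 13,789 × 1 × 2 = 220,624,000 bytes.
Track D: 48,000 × 587 × 2 × 2 = 112,704,000 bytes.
Track E: 41 minutes 30 seconds = 2,490 s; 352,800 × 2,490 × 1 × 2 = 1,756,944,000 bytes.
Total = 2,672,632,000 bytes = 2.7 GB.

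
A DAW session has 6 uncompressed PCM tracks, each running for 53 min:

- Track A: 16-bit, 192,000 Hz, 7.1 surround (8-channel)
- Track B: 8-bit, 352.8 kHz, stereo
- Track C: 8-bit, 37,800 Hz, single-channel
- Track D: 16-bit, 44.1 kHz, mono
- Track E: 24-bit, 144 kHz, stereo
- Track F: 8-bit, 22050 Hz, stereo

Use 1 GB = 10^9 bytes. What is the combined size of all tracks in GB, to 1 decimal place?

53 min = 3,180 s.
Track A: 192,000 × 3,180 × 2 × 8 = 9,768,960,000 bytes.
Track B: 352,800 × 3,180 × 1 × 2 = 2,243,808,000 bytes.
Track C: 37,800 × 3,180 × 1 × 1 = 120,204,000 bytes.
Track D: 44,100 × 3,180 × 2 × 1 = 280,476,000 bytes.
Track E: 144,000 × 3,180 × 3 × 2 = 2,747,520,000 bytes.
Track F: 22,050 × 3,180 × 1 × 2 = 140,238,000 bytes.
Total = 15,301,206,000 bytes = 15.3 GB.

15.3 GB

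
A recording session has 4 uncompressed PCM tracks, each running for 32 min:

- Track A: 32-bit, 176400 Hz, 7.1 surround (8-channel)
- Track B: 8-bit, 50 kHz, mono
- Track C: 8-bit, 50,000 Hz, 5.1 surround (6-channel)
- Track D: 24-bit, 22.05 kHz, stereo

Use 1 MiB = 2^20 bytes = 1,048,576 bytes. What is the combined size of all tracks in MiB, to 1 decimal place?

32 min = 1,920 s.
Track A: 176,400 × 1,920 × 4 × 8 = 10,838,016,000 bytes.
Track B: 50,000 × 1,920 × 1 × 1 = 96,000,000 bytes.
Track C: 50,000 × 1,920 × 1 × 6 = 576,000,000 bytes.
Track D: 22,050 × 1,920 × 3 × 2 = 254,016,000 bytes.
Total = 11,764,032,000 bytes = 11219.1 MiB.

11219.1 MiB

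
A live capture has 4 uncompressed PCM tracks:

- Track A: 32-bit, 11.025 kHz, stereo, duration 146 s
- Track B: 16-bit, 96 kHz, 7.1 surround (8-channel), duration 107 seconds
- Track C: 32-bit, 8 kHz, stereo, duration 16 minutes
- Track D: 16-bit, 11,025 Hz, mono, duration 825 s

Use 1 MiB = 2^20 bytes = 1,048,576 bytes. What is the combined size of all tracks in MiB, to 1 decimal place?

Track A: 11,025 × 146 × 4 × 2 = 12,877,200 bytes.
Track B: 96,000 × 107 × 2 × 8 = 164,352,000 bytes.
Track C: 16 minutes = 960 s; 8,000 × 960 × 4 × 2 = 61,440,000 bytes.
Track D: 11,025 × 825 × 2 × 1 = 18,191,250 bytes.
Total = 256,860,450 bytes = 245.0 MiB.

245.0 MiB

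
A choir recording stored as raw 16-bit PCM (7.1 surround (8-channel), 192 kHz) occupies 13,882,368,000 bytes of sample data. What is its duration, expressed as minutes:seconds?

Byte rate = 192,000 × 2 × 8 = 3,072,000 bytes/s.
Duration = 13,882,368,000 / 3,072,000 = 4,519 s.
4,519 s = 75:19.

75:19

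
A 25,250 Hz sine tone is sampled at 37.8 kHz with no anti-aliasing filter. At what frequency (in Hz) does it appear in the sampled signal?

12,550 Hz

Nyquist = 37,800/2 = 18,900 Hz; 25,250 Hz exceeds it.
Alias = |25,250 − 1×37,800| = |25,250 − 37,800| = 12,550 Hz.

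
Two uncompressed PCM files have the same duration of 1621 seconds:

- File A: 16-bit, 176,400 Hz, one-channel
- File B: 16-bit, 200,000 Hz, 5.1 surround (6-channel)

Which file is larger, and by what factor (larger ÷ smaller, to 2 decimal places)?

File A: 176,400 × 2 × 1 = 352,800 bytes/s.
File B: 200,000 × 2 × 6 = 2,400,000 bytes/s.
File B is larger; ratio = 3,890,400,000 / 571,888,800 = 6.80.

File B, by a factor of 6.80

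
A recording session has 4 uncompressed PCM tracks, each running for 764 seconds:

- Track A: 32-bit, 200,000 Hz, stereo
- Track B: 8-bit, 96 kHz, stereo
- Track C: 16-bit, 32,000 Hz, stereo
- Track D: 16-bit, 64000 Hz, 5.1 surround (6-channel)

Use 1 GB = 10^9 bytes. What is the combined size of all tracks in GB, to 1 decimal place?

Track A: 200,000 × 764 × 4 × 2 = 1,222,400,000 bytes.
Track B: 96,000 × 764 × 1 × 2 = 146,688,000 bytes.
Track C: 32,000 × 764 × 2 × 2 = 97,792,000 bytes.
Track D: 64,000 × 764 × 2 × 6 = 586,752,000 bytes.
Total = 2,053,632,000 bytes = 2.1 GB.

2.1 GB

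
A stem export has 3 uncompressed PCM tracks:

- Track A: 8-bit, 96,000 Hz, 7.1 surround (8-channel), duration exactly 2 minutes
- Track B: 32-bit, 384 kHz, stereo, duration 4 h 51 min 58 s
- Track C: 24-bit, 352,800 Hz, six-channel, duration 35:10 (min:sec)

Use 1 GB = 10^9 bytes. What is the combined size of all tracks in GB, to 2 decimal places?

67.31 GB

Track A: exactly 2 minutes = 120 s; 96,000 × 120 × 1 × 8 = 92,160,000 bytes.
Track B: 4 h 51 min 58 s = 17,518 s; 384,000 × 17,518 × 4 × 2 = 53,815,296,000 bytes.
Track C: 35:10 (min:sec) = 2,110 s; 352,800 × 2,110 × 3 × 6 = 13,399,344,000 bytes.
Total = 67,306,800,000 bytes = 67.31 GB.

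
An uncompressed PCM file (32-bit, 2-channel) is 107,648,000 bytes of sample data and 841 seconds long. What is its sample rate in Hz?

16,000 Hz

Bytes = sample_rate × seconds × bytes_per_sample × channels.
sample_rate = 107,648,000 / (841 × 4 × 2) = 107,648,000 / 6,728 = 16,000 Hz.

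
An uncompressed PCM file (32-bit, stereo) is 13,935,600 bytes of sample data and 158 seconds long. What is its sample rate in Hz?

11,025 Hz

Bytes = sample_rate × seconds × bytes_per_sample × channels.
sample_rate = 13,935,600 / (158 × 4 × 2) = 13,935,600 / 1,264 = 11,025 Hz.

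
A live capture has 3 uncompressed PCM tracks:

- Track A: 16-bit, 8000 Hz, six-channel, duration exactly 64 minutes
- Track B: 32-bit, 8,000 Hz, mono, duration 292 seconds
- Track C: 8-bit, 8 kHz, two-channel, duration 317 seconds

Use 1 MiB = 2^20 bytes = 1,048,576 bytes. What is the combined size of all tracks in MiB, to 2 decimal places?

365.31 MiB

Track A: exactly 64 minutes = 3,840 s; 8,000 × 3,840 × 2 × 6 = 368,640,000 bytes.
Track B: 8,000 × 292 × 4 × 1 = 9,344,000 bytes.
Track C: 8,000 × 317 × 1 × 2 = 5,072,000 bytes.
Total = 383,056,000 bytes = 365.31 MiB.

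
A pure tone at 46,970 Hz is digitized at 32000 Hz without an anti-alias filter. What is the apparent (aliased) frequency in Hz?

14,970 Hz

Nyquist = 32,000/2 = 16,000 Hz; 46,970 Hz exceeds it.
Alias = |46,970 − 1×32,000| = |46,970 − 32,000| = 14,970 Hz.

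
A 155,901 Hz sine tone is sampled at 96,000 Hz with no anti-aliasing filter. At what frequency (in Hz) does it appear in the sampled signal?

36,099 Hz

Nyquist = 96,000/2 = 48,000 Hz; 155,901 Hz exceeds it.
Alias = |155,901 − 2×96,000| = |155,901 − 192,000| = 36,099 Hz.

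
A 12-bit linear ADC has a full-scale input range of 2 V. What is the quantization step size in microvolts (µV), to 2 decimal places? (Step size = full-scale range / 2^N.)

2 V / 2^12 = 2 / 4,096 V = 488.28 µV.

488.28 µV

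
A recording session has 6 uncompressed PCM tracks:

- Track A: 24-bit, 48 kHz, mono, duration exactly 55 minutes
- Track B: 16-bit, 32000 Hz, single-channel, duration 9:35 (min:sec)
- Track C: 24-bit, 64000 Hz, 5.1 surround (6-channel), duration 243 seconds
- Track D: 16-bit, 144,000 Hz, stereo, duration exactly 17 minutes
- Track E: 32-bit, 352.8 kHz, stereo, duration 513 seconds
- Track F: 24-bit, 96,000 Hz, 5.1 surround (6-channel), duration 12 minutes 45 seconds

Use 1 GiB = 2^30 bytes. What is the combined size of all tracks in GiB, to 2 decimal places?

Track A: exactly 55 minutes = 3,300 s; 48,000 × 3,300 × 3 × 1 = 475,200,000 bytes.
Track B: 9:35 (min:sec) = 575 s; 32,000 × 575 × 2 × 1 = 36,800,000 bytes.
Track C: 64,000 × 243 × 3 × 6 = 279,936,000 bytes.
Track D: exactly 17 minutes = 1,020 s; 144,000 × 1,020 × 2 × 2 = 587,520,000 bytes.
Track E: 352,800 × 513 × 4 × 2 = 1,447,891,200 bytes.
Track F: 12 minutes 45 seconds = 765 s; 96,000 × 765 × 3 × 6 = 1,321,920,000 bytes.
Total = 4,149,267,200 bytes = 3.86 GiB.

3.86 GiB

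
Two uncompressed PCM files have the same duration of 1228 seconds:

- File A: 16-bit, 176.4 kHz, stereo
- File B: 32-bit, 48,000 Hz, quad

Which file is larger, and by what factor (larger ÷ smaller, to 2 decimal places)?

File A: 176,400 × 2 × 2 = 705,600 bytes/s.
File B: 48,000 × 4 × 4 = 768,000 bytes/s.
File B is larger; ratio = 943,104,000 / 866,476,800 = 1.09.

File B, by a factor of 1.09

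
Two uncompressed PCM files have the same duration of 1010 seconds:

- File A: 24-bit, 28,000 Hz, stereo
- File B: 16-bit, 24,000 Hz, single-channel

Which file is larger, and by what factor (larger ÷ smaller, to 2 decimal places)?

File A, by a factor of 3.50

File A: 28,000 × 3 × 2 = 168,000 bytes/s.
File B: 24,000 × 2 × 1 = 48,000 bytes/s.
File A is larger; ratio = 169,680,000 / 48,480,000 = 3.50.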